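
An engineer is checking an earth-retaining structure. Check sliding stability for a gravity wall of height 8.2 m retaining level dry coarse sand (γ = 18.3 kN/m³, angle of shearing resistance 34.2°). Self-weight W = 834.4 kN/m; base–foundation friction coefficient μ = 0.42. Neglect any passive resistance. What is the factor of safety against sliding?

K_a = tan²(45° − 34.2°/2) = 0.2803.
P_a = ½K_aγH² = 0.5×0.2803×18.3×8.2² = 172.5 kN/m, acting at H/3 = 2.733 m above the base.
FS_sliding = μW / P_a = 0.42×834.4 / 172.5 = 2.032.

2.03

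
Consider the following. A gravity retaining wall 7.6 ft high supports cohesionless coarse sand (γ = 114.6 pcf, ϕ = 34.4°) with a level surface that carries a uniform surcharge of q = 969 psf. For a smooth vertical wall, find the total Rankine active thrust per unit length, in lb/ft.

K_a = tan²(45° − φ/2) = 0.2780.
Soil triangle: ½ K_a γ H² = 0.5×0.2780×114.6×7.6² = 920.0 lb/ft.
Surcharge rectangle: K_a q H = 0.2780×969×7.6 = 2047 lb/ft.
Total = 920.0 + 2047 = 2967 lb/ft.

2970 lb/ft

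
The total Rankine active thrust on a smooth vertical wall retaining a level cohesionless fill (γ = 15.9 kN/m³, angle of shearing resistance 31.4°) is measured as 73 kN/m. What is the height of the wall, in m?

K_a = 0.3149. P_a = ½ K_a γ H² ⇒ H = √(2P_a/(K_a γ)).
H = √(2×73/(0.3149×15.9)) = 5.400 m.

5.40 m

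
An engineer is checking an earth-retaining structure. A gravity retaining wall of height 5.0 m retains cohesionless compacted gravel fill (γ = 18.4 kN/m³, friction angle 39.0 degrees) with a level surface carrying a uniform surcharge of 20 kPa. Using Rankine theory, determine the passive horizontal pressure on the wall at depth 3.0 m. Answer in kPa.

331 kPa

K_p = (1 + sin φ)/(1 − sin φ) = 4.395.
σ_v = γz + q = 18.4 × 3.0 + 20 = 75.20 kPa.
σ_h = K_p σ_v = 4.395 × 75.20 = 330.5 kPa.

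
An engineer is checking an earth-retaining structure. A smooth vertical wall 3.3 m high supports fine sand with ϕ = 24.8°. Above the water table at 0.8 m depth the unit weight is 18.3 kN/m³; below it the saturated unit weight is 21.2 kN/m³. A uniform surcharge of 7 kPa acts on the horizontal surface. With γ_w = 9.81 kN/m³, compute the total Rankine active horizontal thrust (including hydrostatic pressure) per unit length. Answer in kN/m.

K_a = tan²(45° − φ/2) = 0.4090.
γ' = 21.2 − 9.81 = 11.39 kN/m³. h₂ = H − d_w = 2.5 m.
σ'_h: at surface K_a·q = 2.863; at WT K_a(q+γd_w) = 8.851; at base K_a(q+γd_w+γ'h₂) = 20.50 kPa.
P₁ = ½(2.863+8.851)×0.8 = 4.685; P₂ = ½(8.851+20.50)×2.5 = 36.68; P_w = ½γ_w h₂² = 30.66.
Total = 4.685+36.68+30.66 = 72.03 kN/m.

72.0 kN/m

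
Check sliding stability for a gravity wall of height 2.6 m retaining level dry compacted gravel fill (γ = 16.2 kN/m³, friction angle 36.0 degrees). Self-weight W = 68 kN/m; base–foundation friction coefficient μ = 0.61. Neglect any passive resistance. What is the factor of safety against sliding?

2.92

K_a = tan²(45° − 36.0°/2) = 0.2596.
P_a = ½K_aγH² = 0.5×0.2596×16.2×2.6² = 14.22 kN/m, acting at H/3 = 0.8667 m above the base.
FS_sliding = μW / P_a = 0.61×68 / 14.22 = 2.918.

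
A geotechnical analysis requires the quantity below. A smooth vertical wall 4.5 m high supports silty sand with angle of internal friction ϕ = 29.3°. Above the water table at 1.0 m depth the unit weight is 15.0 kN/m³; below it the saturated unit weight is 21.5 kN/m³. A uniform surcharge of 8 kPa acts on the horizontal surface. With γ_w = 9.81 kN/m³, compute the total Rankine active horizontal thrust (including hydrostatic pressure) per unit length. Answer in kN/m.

118 kN/m

K_a = tan²(45° − φ/2) = 0.3428.
γ' = 21.5 − 9.81 = 11.69 kN/m³. h₂ = H − d_w = 3.5 m.
σ'_h: at surface K_a·q = 2.743; at WT K_a(q+γd_w) = 7.885; at base K_a(q+γd_w+γ'h₂) = 21.91 kPa.
P₁ = ½(2.743+7.885)×1.0 = 5.314; P₂ = ½(7.885+21.91)×3.5 = 52.15; P_w = ½γ_w h₂² = 60.09.
Total = 5.314+52.15+60.09 = 117.5 kN/m.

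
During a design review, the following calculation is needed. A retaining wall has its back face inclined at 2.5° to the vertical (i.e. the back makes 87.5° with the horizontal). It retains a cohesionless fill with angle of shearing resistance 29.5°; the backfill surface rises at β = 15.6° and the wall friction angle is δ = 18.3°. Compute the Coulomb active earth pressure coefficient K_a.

K_a = sin²(α+φ) / [sin²α · sin(α−δ) · (1 + √{sin(φ+δ)sin(φ−β) / (sin(α−δ)sin(α+β))})²].
With α = 87.5°, φ = 29.5°, δ = 18.3°, β = 15.6°: K_a = 0.4091.

0.409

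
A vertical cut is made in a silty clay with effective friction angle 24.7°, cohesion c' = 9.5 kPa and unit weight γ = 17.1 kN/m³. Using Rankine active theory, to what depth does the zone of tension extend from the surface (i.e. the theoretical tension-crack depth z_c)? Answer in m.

K_a = tan²(45° − 24.7°/2) = 0.4106; √K_a = 0.6408.
The active pressure is zero where K_a γ z = 2c√K_a, so z_c = 2c/(γ√K_a) = 2×9.5/(17.1×0.6408) = 1.734 m.

1.73 m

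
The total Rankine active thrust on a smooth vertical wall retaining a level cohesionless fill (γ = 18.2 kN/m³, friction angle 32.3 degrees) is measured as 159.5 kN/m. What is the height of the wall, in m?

K_a = 0.3035. P_a = ½ K_a γ H² ⇒ H = √(2P_a/(K_a γ)).
H = √(2×159.5/(0.3035×18.2)) = 7.600 m.

7.60 m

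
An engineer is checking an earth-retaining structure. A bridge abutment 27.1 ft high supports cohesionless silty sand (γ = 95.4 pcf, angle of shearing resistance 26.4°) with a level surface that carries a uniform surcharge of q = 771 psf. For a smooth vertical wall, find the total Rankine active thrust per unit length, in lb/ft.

K_a = tan²(45° − φ/2) = 0.3844.
Soil triangle: ½ K_a γ H² = 0.5×0.3844×95.4×27.1² = 13470 lb/ft.
Surcharge rectangle: K_a q H = 0.3844×771×27.1 = 8032 lb/ft.
Total = 13470 + 8032 = 21500 lb/ft.

21500 lb/ft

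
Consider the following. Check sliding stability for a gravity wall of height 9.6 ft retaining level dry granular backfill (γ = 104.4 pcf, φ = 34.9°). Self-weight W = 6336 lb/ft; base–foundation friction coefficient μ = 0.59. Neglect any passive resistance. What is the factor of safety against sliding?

K_a = tan²(45° − 34.9°/2) = 0.2721.
P_a = ½K_aγH² = 0.5×0.2721×104.4×9.6² = 1309 lb/ft, acting at H/3 = 3.200 ft above the base.
FS_sliding = μW / P_a = 0.59×6336 / 1309 = 2.855.

2.86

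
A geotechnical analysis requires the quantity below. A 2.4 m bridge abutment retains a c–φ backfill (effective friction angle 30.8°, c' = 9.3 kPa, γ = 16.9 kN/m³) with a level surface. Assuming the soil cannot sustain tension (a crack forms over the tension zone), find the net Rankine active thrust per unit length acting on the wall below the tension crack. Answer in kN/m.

K_a = 0.3227; √K_a = 0.5681.
Tension-crack depth z_c = 2c/(γ√K_a) = 2×9.3/(16.9×0.5681) = 1.937 m.
σ_a at base = K_a γ H − 2c√K_a = 0.3227×16.9×2.4 − 2×9.3×0.5681 = 2.523 kPa.
P_a = ½ × 2.523 × (H − z_c) = 0.5×2.523×0.4626 = 0.5836 kN/m.

0.584 kN/m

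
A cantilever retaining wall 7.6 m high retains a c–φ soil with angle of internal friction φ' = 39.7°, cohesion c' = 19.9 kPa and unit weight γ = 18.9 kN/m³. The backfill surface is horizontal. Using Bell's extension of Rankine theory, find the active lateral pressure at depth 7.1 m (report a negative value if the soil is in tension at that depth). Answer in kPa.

10.9 kPa

K_a = (1 − sin φ)/(1 + sin φ) = 0.2204.
σ_a = K_a γ z − 2c√K_a = 0.2204×18.9×7.1 − 2×19.9×0.4695 = 10.89 kPa.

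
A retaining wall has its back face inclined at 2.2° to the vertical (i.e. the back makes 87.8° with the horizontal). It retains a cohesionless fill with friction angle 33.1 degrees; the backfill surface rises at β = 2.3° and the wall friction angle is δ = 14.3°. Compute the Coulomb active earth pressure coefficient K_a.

K_a = sin²(α+φ) / [sin²α · sin(α−δ) · (1 + √{sin(φ+δ)sin(φ−β) / (sin(α−δ)sin(α+β))})²].
With α = 87.8°, φ = 33.1°, δ = 14.3°, β = 2.3°: K_a = 0.2905.

0.291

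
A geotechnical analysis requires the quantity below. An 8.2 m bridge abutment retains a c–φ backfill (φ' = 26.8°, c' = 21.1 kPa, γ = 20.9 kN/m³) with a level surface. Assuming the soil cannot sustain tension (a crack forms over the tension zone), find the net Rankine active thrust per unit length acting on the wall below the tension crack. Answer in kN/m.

K_a = 0.3785; √K_a = 0.6152.
Tension-crack depth z_c = 2c/(γ√K_a) = 2×21.1/(20.9×0.6152) = 3.282 m.
σ_a at base = K_a γ H − 2c√K_a = 0.3785×20.9×8.2 − 2×21.1×0.6152 = 38.90 kPa.
P_a = ½ × 38.90 × (H − z_c) = 0.5×38.90×4.918 = 95.66 kN/m.

95.7 kN/m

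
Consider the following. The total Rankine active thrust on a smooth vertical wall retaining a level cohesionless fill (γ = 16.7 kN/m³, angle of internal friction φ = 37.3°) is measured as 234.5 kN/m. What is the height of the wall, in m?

K_a = 0.2453. P_a = ½ K_a γ H² ⇒ H = √(2P_a/(K_a γ)).
H = √(2×234.5/(0.2453×16.7)) = 10.70 m.

10.7 m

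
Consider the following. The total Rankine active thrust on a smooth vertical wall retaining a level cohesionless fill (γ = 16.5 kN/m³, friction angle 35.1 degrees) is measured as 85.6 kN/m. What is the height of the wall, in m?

K_a = 0.2698. P_a = ½ K_a γ H² ⇒ H = √(2P_a/(K_a γ)).
H = √(2×85.6/(0.2698×16.5)) = 6.201 m.

6.20 m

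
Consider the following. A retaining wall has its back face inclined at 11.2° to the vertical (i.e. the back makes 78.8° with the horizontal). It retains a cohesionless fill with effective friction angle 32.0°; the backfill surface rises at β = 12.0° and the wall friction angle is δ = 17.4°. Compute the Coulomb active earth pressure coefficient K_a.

K_a = sin²(α+φ) / [sin²α · sin(α−δ) · (1 + √{sin(φ+δ)sin(φ−β) / (sin(α−δ)sin(α+β))})²].
With α = 78.8°, φ = 32.0°, δ = 17.4°, β = 12.0°: K_a = 0.4340.

0.434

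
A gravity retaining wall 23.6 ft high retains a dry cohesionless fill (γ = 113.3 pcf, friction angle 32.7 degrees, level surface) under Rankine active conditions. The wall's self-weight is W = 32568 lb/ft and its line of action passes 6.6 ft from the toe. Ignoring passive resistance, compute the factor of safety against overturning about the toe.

K_a = tan²(45° − 32.7°/2) = 0.2985.
P_a = ½K_aγH² = 0.5×0.2985×113.3×23.6² = 9418 lb/ft, acting at H/3 = 7.867 ft above the base.
Overturning moment M_o = P_a × H/3 = 9418 × 7.867 = 74090.
Resisting moment M_r = W × 6.6 = 32568 × 6.6 = 214900.
FS_overturning = M_r/M_o = 214900/74090 = 2.901.

2.90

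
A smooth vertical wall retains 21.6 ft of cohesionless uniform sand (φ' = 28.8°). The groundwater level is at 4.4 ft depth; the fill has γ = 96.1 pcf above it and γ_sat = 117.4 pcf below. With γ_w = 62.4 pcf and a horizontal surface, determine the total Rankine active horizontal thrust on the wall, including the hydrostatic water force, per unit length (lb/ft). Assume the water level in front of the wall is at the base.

K_a = tan²(45° − φ/2) = 0.3498.
γ' = 117.4 − 62.4 = 55.00 pcf. Depth below WT = 17.2 ft.
σ'_h at WT = K_a γ d_w = 147.9 psf; at base = 147.9 + K_a γ' × 17.2 = 478.8 psf.
P₁ (0–4.4 ft) = ½×147.9×4.4 = 325.4. P₂ (4.4–21.6 ft) = ½(147.9+478.8)×17.2 = 5389.
P_w = ½ γ_w h₂² = 0.5×62.4×17.2² = 9230. Total = 325.4+5389+9230 = 14940 lb/ft.

14900 lb/ft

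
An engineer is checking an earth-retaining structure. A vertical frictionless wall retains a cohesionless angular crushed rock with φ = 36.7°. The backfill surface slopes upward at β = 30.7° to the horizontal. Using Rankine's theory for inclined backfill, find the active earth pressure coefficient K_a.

0.403

K_a = cos β · (cos β − √(cos²β − cos²φ)) / (cos β + √(cos²β − cos²φ)).
cos β = 0.8599, cos φ = 0.8018, √(cos²β − cos²φ) = 0.3106.
K_a = 0.8599 × (0.8599 − 0.3106)/(0.8599 + 0.3106) = 0.4034.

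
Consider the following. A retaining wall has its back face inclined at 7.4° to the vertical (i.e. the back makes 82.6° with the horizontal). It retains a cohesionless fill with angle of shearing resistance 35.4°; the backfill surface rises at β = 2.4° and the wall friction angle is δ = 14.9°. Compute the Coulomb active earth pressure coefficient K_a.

K_a = sin²(α+φ) / [sin²α · sin(α−δ) · (1 + √{sin(φ+δ)sin(φ−β) / (sin(α−δ)sin(α+β))})²].
With α = 82.6°, φ = 35.4°, δ = 14.9°, β = 2.4°: K_a = 0.3057.

0.306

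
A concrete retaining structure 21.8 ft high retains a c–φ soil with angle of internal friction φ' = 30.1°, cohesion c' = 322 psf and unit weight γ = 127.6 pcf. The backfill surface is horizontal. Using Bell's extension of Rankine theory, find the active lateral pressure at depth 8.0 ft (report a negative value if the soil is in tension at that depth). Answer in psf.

K_a = (1 − sin φ)/(1 + sin φ) = 0.3320.
σ_a = K_a γ z − 2c√K_a = 0.3320×127.6×8.0 − 2×322×0.5762 = -32.17 psf.

-32.2 psf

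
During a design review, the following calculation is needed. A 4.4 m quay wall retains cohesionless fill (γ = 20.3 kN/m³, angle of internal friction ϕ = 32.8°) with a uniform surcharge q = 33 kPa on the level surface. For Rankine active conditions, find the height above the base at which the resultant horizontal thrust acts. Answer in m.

1.78 m

K_a = 0.2973.
Triangular part P₁ = ½K_aγH² = 58.41 at H/3 = 1.467 m; rectangular part P₂ = K_a q H = 43.16 at H/2 = 2.200 m.
ȳ = (P₁·1.467 + P₂·2.200)/(P₁+P₂) = 1.778 m.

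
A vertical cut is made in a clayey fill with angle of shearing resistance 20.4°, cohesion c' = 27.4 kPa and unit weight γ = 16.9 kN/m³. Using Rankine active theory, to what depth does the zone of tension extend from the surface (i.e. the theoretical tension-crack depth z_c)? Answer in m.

K_a = tan²(45° − 20.4°/2) = 0.4831; √K_a = 0.6950.
The active pressure is zero where K_a γ z = 2c√K_a, so z_c = 2c/(γ√K_a) = 2×27.4/(16.9×0.6950) = 4.665 m.

4.67 m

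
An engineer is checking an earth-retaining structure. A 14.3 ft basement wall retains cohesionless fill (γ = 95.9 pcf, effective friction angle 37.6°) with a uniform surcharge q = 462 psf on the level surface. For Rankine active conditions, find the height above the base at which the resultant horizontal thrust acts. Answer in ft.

K_a = 0.2421.
Triangular part P₁ = ½K_aγH² = 2374 at H/3 = 4.767 ft; rectangular part P₂ = K_a q H = 1600 at H/2 = 7.150 ft.
ȳ = (P₁·4.767 + P₂·7.150)/(P₁+P₂) = 5.726 ft.

5.73 ft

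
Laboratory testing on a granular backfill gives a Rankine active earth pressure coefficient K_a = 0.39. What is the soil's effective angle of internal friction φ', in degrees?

K_a = tan²(45° − φ/2) ⇒ 45° − φ/2 = arctan(√0.39) = 31.98°.
φ = 2(45° − 31.98°) = 26.03°.

26.0°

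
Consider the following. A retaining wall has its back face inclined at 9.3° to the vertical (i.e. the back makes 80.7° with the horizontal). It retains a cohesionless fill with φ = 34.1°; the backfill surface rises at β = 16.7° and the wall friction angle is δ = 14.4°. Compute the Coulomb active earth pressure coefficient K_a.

0.413

K_a = sin²(α+φ) / [sin²α · sin(α−δ) · (1 + √{sin(φ+δ)sin(φ−β) / (sin(α−δ)sin(α+β))})²].
With α = 80.7°, φ = 34.1°, δ = 14.4°, β = 16.7°: K_a = 0.4126.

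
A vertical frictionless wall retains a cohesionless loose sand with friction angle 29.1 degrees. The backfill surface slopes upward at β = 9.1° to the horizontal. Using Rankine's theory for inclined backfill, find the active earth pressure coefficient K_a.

0.360

K_a = cos β · (cos β − √(cos²β − cos²φ)) / (cos β + √(cos²β − cos²φ)).
cos β = 0.9874, cos φ = 0.8738, √(cos²β − cos²φ) = 0.4599.
K_a = 0.9874 × (0.9874 − 0.4599)/(0.9874 + 0.4599) = 0.3599.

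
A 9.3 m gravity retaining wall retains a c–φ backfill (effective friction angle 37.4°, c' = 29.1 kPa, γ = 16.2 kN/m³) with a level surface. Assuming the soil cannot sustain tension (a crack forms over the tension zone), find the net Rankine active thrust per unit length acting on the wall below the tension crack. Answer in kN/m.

8.16 kN/m

K_a = 0.2443; √K_a = 0.4942.
Tension-crack depth z_c = 2c/(γ√K_a) = 2×29.1/(16.2×0.4942) = 7.269 m.
σ_a at base = K_a γ H − 2c√K_a = 0.2443×16.2×9.3 − 2×29.1×0.4942 = 8.037 kPa.
P_a = ½ × 8.037 × (H − z_c) = 0.5×8.037×2.031 = 8.161 kN/m.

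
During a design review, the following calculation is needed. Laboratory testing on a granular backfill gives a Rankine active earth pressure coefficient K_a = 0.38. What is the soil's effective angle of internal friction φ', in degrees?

K_a = tan²(45° − φ/2) ⇒ 45° − φ/2 = arctan(√0.38) = 31.65°.
φ = 2(45° − 31.65°) = 26.70°.

26.7°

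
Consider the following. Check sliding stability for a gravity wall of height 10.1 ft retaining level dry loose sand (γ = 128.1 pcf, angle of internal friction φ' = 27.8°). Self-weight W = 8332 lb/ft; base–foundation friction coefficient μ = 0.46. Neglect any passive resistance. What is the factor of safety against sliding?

1.61

K_a = tan²(45° − 27.8°/2) = 0.3639.
P_a = ½K_aγH² = 0.5×0.3639×128.1×10.1² = 2378 lb/ft, acting at H/3 = 3.367 ft above the base.
FS_sliding = μW / P_a = 0.46×8332 / 2378 = 1.612.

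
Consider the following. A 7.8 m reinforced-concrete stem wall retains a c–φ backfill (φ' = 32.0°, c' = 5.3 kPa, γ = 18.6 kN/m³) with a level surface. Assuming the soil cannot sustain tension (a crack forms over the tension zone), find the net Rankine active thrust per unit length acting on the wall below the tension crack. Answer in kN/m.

131 kN/m

K_a = 0.3073; √K_a = 0.5543.
Tension-crack depth z_c = 2c/(γ√K_a) = 2×5.3/(18.6×0.5543) = 1.028 m.
σ_a at base = K_a γ H − 2c√K_a = 0.3073×18.6×7.8 − 2×5.3×0.5543 = 38.70 kPa.
P_a = ½ × 38.70 × (H − z_c) = 0.5×38.70×6.772 = 131.0 kN/m.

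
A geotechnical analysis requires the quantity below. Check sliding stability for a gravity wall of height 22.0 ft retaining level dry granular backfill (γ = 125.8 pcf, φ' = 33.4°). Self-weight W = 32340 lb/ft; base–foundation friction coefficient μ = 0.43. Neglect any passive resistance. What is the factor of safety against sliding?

K_a = tan²(45° − 33.4°/2) = 0.2899.
P_a = ½K_aγH² = 0.5×0.2899×125.8×22.0² = 8826 lb/ft, acting at H/3 = 7.333 ft above the base.
FS_sliding = μW / P_a = 0.43×32340 / 8826 = 1.576.

1.58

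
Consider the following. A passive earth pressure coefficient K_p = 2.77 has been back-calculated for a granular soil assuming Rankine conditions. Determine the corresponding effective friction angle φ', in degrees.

28.0°

K_p = (1+sin φ)/(1−sin φ) ⇒ sin φ = (K_p − 1)/(K_p + 1) = 0.4695.
φ = arcsin(0.4695) = 28.00°.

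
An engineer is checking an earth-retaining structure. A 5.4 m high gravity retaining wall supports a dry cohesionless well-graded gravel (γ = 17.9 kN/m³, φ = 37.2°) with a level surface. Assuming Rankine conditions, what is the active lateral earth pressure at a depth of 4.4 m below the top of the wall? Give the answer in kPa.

K_a = (1 − sin φ)/(1 + sin φ) = 0.2464.
σ_h = K_a γ z = 0.2464 × 17.9 × 4.4 = 19.41 kPa.

19.4 kPa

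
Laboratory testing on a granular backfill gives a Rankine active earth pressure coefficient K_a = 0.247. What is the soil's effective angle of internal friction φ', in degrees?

37.1°

K_a = tan²(45° − φ/2) ⇒ 45° − φ/2 = arctan(√0.247) = 26.43°.
φ = 2(45° − 26.43°) = 37.15°.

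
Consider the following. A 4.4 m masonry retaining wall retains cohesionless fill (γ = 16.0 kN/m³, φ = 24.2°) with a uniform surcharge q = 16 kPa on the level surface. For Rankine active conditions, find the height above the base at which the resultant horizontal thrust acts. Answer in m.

K_a = 0.4185.
Triangular part P₁ = ½K_aγH² = 64.82 at H/3 = 1.467 m; rectangular part P₂ = K_a q H = 29.46 at H/2 = 2.200 m.
ȳ = (P₁·1.467 + P₂·2.200)/(P₁+P₂) = 1.696 m.

1.70 m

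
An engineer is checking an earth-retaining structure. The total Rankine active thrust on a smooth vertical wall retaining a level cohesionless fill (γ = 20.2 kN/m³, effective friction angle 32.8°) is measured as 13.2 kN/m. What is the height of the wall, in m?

K_a = 0.2973. P_a = ½ K_a γ H² ⇒ H = √(2P_a/(K_a γ)).
H = √(2×13.2/(0.2973×20.2)) = 2.097 m.

2.10 m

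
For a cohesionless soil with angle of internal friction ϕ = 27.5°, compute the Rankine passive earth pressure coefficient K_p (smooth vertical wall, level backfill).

2.72

K_p = (1 + sin φ)/(1 − sin φ) = tan²(45° + 27.5°/2) = 2.716.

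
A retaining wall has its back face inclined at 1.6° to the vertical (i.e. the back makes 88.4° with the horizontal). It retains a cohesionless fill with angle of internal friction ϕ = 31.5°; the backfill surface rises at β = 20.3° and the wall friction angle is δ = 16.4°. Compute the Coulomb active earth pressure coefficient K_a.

0.403

K_a = sin²(α+φ) / [sin²α · sin(α−δ) · (1 + √{sin(φ+δ)sin(φ−β) / (sin(α−δ)sin(α+β))})²].
With α = 88.4°, φ = 31.5°, δ = 16.4°, β = 20.3°: K_a = 0.4035.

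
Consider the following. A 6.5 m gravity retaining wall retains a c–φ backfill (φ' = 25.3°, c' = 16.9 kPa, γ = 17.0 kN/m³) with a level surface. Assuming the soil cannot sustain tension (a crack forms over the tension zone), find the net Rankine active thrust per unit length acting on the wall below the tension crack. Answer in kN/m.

38.5 kN/m

K_a = 0.4012; √K_a = 0.6334.
Tension-crack depth z_c = 2c/(γ√K_a) = 2×16.9/(17.0×0.6334) = 3.139 m.
σ_a at base = K_a γ H − 2c√K_a = 0.4012×17.0×6.5 − 2×16.9×0.6334 = 22.92 kPa.
P_a = ½ × 22.92 × (H − z_c) = 0.5×22.92×3.361 = 38.52 kN/m.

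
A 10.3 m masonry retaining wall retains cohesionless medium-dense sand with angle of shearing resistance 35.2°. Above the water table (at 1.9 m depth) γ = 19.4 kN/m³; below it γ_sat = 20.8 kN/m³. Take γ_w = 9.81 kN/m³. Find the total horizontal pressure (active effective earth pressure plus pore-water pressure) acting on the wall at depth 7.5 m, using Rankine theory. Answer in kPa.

81.4 kPa

K_a = (1 − sin φ)/(1 + sin φ) = 0.2687.
γ' = 20.8 − 9.81 = 10.99 kN/m³.
Effective vertical stress at 7.5 m: σ'_v = 19.4×1.9 + 10.99×5.60 = 98.40 kPa.
σ'_h = K_a σ'_v = 0.2687 × 98.40 = 26.44 kPa; u = γ_w × 5.60 = 54.94 kPa.
Total σ_h = 26.44 + 54.94 = 81.38 kPa.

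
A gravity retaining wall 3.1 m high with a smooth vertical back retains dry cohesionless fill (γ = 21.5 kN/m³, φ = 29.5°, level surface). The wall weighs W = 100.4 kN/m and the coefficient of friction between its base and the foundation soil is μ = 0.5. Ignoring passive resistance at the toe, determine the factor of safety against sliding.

K_a = tan²(45° − 29.5°/2) = 0.3401.
P_a = ½K_aγH² = 0.5×0.3401×21.5×3.1² = 35.14 kN/m, acting at H/3 = 1.033 m above the base.
FS_sliding = μW / P_a = 0.5×100.4 / 35.14 = 1.429.

1.43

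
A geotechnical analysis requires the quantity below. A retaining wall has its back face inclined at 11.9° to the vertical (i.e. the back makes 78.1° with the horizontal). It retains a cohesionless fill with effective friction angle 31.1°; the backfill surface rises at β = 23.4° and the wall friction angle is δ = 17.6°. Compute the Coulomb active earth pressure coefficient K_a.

K_a = sin²(α+φ) / [sin²α · sin(α−δ) · (1 + √{sin(φ+δ)sin(φ−β) / (sin(α−δ)sin(α+β))})²].
With α = 78.1°, φ = 31.1°, δ = 17.6°, β = 23.4°: K_a = 0.5929.

0.593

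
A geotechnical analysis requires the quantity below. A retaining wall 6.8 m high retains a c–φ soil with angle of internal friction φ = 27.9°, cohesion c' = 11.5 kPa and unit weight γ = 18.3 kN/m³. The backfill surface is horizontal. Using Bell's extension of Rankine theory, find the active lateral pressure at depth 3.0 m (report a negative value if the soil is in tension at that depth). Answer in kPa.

6.05 kPa

K_a = (1 − sin φ)/(1 + sin φ) = 0.3625.
σ_a = K_a γ z − 2c√K_a = 0.3625×18.3×3.0 − 2×11.5×0.6020 = 6.052 kPa.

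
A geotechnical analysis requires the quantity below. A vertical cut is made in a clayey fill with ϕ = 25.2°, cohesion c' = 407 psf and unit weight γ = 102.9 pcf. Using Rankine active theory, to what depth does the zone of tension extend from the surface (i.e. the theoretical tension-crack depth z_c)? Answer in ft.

12.5 ft

K_a = tan²(45° − 25.2°/2) = 0.4027; √K_a = 0.6346.
The active pressure is zero where K_a γ z = 2c√K_a, so z_c = 2c/(γ√K_a) = 2×407/(102.9×0.6346) = 12.47 ft.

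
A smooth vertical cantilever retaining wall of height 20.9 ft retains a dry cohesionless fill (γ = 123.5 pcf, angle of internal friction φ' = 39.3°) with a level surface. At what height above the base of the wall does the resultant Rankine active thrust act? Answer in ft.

K_a = 0.2245.
The pressure distribution is triangular, so the resultant acts at H/3 above the base = 20.9/3 = 6.967 ft.

6.97 ft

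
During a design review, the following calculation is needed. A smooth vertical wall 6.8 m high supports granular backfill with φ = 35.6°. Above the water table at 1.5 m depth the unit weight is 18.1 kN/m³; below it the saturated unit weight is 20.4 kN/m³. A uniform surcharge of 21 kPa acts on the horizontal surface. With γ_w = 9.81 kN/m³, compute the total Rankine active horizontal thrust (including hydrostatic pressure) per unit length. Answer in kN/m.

258 kN/m

K_a = tan²(45° − φ/2) = 0.2641.
γ' = 20.4 − 9.81 = 10.59 kN/m³. h₂ = H − d_w = 5.3 m.
σ'_h: at surface K_a·q = 5.547; at WT K_a(q+γd_w) = 12.72; at base K_a(q+γd_w+γ'h₂) = 27.54 kPa.
P₁ = ½(5.547+12.72)×1.5 = 13.70; P₂ = ½(12.72+27.54)×5.3 = 106.7; P_w = ½γ_w h₂² = 137.8.
Total = 13.70+106.7+137.8 = 258.2 kN/m.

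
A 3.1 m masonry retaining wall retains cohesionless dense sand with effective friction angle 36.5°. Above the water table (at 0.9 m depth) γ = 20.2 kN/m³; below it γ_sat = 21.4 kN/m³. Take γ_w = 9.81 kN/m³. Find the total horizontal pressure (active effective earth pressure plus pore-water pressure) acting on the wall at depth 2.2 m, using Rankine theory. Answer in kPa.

K_a = (1 − sin φ)/(1 + sin φ) = 0.2541.
γ' = 21.4 − 9.81 = 11.59 kN/m³.
Effective vertical stress at 2.2 m: σ'_v = 20.2×0.9 + 11.59×1.30 = 33.25 kPa.
σ'_h = K_a σ'_v = 0.2541 × 33.25 = 8.447 kPa; u = γ_w × 1.30 = 12.75 kPa.
Total σ_h = 8.447 + 12.75 = 21.20 kPa.

21.2 kPa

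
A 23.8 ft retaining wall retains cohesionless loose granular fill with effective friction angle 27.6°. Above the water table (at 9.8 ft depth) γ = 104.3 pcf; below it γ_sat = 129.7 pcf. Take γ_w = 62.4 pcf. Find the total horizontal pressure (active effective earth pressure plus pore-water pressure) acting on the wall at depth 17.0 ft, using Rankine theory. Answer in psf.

1000 psf

K_a = (1 − sin φ)/(1 + sin φ) = 0.3668.
γ' = 129.7 − 62.4 = 67.30 pcf.
Effective vertical stress at 17.0 ft: σ'_v = 104.3×9.8 + 67.30×7.20 = 1507 psf.
σ'_h = K_a σ'_v = 0.3668 × 1507 = 552.6 psf; u = γ_w × 7.20 = 449.3 psf.
Total σ_h = 552.6 + 449.3 = 1002 psf.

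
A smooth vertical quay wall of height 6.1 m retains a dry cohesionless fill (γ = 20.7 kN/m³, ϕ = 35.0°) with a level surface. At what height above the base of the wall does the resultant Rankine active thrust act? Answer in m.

K_a = 0.2710.
The pressure distribution is triangular, so the resultant acts at H/3 above the base = 6.1/3 = 2.033 m.

2.03 m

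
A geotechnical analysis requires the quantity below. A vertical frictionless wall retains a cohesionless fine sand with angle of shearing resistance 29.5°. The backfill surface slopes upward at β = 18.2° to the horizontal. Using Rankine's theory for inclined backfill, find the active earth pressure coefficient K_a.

K_a = cos β · (cos β − √(cos²β − cos²φ)) / (cos β + √(cos²β − cos²φ)).
cos β = 0.9500, cos φ = 0.8704, √(cos²β − cos²φ) = 0.3807.
K_a = 0.9500 × (0.9500 − 0.3807)/(0.9500 + 0.3807) = 0.4064.

0.406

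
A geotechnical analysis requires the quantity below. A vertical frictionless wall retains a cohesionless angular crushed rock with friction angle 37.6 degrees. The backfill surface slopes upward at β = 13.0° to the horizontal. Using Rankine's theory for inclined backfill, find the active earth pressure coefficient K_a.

K_a = cos β · (cos β − √(cos²β − cos²φ)) / (cos β + √(cos²β − cos²φ)).
cos β = 0.9744, cos φ = 0.7923, √(cos²β − cos²φ) = 0.5672.
K_a = 0.9744 × (0.9744 − 0.5672)/(0.9744 + 0.5672) = 0.2574.

0.257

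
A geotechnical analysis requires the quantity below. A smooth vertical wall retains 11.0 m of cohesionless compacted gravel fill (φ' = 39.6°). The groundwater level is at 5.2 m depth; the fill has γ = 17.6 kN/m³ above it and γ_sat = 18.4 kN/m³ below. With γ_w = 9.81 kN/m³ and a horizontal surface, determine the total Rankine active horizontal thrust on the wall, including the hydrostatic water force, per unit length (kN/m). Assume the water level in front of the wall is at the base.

K_a = tan²(45° − φ/2) = 0.2214.
γ' = 18.4 − 9.81 = 8.590 kN/m³. Depth below WT = 5.8 m.
σ'_h at WT = K_a γ d_w = 20.27 kPa; at base = 20.27 + K_a γ' × 5.8 = 31.30 kPa.
P₁ (0–5.2 m) = ½×20.27×5.2 = 52.69. P₂ (5.2–11.0 m) = ½(20.27+31.30)×5.8 = 149.5.
P_w = ½ γ_w h₂² = 0.5×9.81×5.8² = 165.0. Total = 52.69+149.5+165.0 = 367.2 kN/m.

367 kN/m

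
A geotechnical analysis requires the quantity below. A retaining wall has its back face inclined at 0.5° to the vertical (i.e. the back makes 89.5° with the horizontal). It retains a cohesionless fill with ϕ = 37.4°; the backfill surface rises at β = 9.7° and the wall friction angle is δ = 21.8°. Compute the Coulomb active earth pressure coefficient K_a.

0.250

K_a = sin²(α+φ) / [sin²α · sin(α−δ) · (1 + √{sin(φ+δ)sin(φ−β) / (sin(α−δ)sin(α+β))})²].
With α = 89.5°, φ = 37.4°, δ = 21.8°, β = 9.7°: K_a = 0.2505.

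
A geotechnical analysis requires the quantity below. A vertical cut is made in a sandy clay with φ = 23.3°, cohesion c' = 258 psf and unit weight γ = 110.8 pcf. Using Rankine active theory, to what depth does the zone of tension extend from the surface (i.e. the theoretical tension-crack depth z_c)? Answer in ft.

K_a = tan²(45° − 23.3°/2) = 0.4331; √K_a = 0.6581.
The active pressure is zero where K_a γ z = 2c√K_a, so z_c = 2c/(γ√K_a) = 2×258/(110.8×0.6581) = 7.076 ft.

7.08 ft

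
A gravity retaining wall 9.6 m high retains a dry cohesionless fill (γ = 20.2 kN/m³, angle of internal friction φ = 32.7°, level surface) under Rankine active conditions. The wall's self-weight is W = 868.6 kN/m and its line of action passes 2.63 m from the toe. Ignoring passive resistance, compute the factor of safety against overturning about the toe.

2.57

K_a = tan²(45° − 32.7°/2) = 0.2985.
P_a = ½K_aγH² = 0.5×0.2985×20.2×9.6² = 277.8 kN/m, acting at H/3 = 3.200 m above the base.
Overturning moment M_o = P_a × H/3 = 277.8 × 3.200 = 889.1.
Resisting moment M_r = W × 2.63 = 868.6 × 2.63 = 2284.
FS_overturning = M_r/M_o = 2284/889.1 = 2.569.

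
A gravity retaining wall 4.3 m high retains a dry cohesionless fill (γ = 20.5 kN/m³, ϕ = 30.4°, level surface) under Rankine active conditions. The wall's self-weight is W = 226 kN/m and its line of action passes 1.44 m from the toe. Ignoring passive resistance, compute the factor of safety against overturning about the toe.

K_a = tan²(45° − 30.4°/2) = 0.3280.
P_a = ½K_aγH² = 0.5×0.3280×20.5×4.3² = 62.16 kN/m, acting at H/3 = 1.433 m above the base.
Overturning moment M_o = P_a × H/3 = 62.16 × 1.433 = 89.10.
Resisting moment M_r = W × 1.44 = 226 × 1.44 = 325.4.
FS_overturning = M_r/M_o = 325.4/89.10 = 3.653.

3.65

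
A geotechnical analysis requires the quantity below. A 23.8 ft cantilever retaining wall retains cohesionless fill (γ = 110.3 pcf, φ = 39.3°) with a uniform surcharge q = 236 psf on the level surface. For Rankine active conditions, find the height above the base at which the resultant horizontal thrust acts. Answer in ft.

8.54 ft

K_a = 0.2245.
Triangular part P₁ = ½K_aγH² = 7012 at H/3 = 7.933 ft; rectangular part P₂ = K_a q H = 1261 at H/2 = 11.90 ft.
ȳ = (P₁·7.933 + P₂·11.90)/(P₁+P₂) = 8.538 ft.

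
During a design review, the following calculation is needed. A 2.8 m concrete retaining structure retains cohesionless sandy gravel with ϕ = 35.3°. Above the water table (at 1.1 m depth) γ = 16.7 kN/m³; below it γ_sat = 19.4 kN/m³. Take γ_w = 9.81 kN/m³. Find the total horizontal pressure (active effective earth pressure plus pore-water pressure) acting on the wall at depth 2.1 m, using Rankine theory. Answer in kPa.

K_a = (1 − sin φ)/(1 + sin φ) = 0.2675.
γ' = 19.4 − 9.81 = 9.590 kN/m³.
Effective vertical stress at 2.1 m: σ'_v = 16.7×1.1 + 9.590×1.00 = 27.96 kPa.
σ'_h = K_a σ'_v = 0.2675 × 27.96 = 7.480 kPa; u = γ_w × 1.00 = 9.810 kPa.
Total σ_h = 7.480 + 9.810 = 17.29 kPa.

17.3 kPa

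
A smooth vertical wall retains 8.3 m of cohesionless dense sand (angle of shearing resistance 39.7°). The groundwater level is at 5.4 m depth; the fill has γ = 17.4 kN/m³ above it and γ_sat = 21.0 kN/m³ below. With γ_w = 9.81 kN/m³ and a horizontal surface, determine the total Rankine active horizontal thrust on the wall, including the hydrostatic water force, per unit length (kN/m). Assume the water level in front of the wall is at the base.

K_a = tan²(45° − φ/2) = 0.2204.
γ' = 21.0 − 9.81 = 11.19 kN/m³. Depth below WT = 2.9 m.
σ'_h at WT = K_a γ d_w = 20.71 kPa; at base = 20.71 + K_a γ' × 2.9 = 27.86 kPa.
P₁ (0–5.4 m) = ½×20.71×5.4 = 55.92. P₂ (5.4–8.3 m) = ½(20.71+27.86)×2.9 = 70.44.
P_w = ½ γ_w h₂² = 0.5×9.81×2.9² = 41.25. Total = 55.92+70.44+41.25 = 167.6 kN/m.

168 kN/m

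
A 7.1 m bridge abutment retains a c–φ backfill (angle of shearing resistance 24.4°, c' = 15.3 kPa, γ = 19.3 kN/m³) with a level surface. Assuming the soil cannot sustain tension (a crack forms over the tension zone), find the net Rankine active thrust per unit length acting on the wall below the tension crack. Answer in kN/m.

86.3 kN/m

K_a = 0.4153; √K_a = 0.6445.
Tension-crack depth z_c = 2c/(γ√K_a) = 2×15.3/(19.3×0.6445) = 2.460 m.
σ_a at base = K_a γ H − 2c√K_a = 0.4153×19.3×7.1 − 2×15.3×0.6445 = 37.19 kPa.
P_a = ½ × 37.19 × (H − z_c) = 0.5×37.19×4.640 = 86.28 kN/m.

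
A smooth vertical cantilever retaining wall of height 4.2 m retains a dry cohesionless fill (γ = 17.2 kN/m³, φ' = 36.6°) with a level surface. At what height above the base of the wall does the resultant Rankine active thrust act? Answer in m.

K_a = 0.2530.
The pressure distribution is triangular, so the resultant acts at H/3 above the base = 4.2/3 = 1.400 m.

1.40 m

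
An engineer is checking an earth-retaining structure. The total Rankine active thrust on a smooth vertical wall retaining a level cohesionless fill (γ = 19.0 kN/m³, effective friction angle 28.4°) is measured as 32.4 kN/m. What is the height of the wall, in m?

3.10 m

K_a = 0.3554. P_a = ½ K_a γ H² ⇒ H = √(2P_a/(K_a γ)).
H = √(2×32.4/(0.3554×19.0)) = 3.098 m.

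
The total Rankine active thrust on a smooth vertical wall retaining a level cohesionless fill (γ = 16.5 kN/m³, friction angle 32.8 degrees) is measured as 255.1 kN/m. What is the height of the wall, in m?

10.2 m

K_a = 0.2973. P_a = ½ K_a γ H² ⇒ H = √(2P_a/(K_a γ)).
H = √(2×255.1/(0.2973×16.5)) = 10.20 m.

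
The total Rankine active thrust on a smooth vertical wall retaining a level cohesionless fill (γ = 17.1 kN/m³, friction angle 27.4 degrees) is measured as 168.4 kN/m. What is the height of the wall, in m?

7.30 m

K_a = 0.3697. P_a = ½ K_a γ H² ⇒ H = √(2P_a/(K_a γ)).
H = √(2×168.4/(0.3697×17.1)) = 7.299 m.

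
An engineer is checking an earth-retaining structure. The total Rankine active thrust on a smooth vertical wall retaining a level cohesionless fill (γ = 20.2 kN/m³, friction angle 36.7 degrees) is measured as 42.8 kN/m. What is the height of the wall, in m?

4.10 m

K_a = 0.2519. P_a = ½ K_a γ H² ⇒ H = √(2P_a/(K_a γ)).
H = √(2×42.8/(0.2519×20.2)) = 4.102 m.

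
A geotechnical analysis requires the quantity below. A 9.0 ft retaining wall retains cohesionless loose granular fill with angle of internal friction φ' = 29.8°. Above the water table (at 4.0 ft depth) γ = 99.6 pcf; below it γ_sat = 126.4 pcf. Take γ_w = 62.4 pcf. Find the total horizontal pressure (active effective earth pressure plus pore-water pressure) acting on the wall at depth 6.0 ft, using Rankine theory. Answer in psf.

K_a = (1 − sin φ)/(1 + sin φ) = 0.3360.
γ' = 126.4 − 62.4 = 64.00 pcf.
Effective vertical stress at 6.0 ft: σ'_v = 99.6×4.0 + 64.00×2.00 = 526.4 psf.
σ'_h = K_a σ'_v = 0.3360 × 526.4 = 176.9 psf; u = γ_w × 2.00 = 124.8 psf.
Total σ_h = 176.9 + 124.8 = 301.7 psf.

302 psf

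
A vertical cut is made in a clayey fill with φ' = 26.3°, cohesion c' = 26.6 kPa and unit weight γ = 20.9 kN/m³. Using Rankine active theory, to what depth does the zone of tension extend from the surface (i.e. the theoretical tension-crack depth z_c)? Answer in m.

4.10 m

K_a = tan²(45° − 26.3°/2) = 0.3859; √K_a = 0.6212.
The active pressure is zero where K_a γ z = 2c√K_a, so z_c = 2c/(γ√K_a) = 2×26.6/(20.9×0.6212) = 4.097 m.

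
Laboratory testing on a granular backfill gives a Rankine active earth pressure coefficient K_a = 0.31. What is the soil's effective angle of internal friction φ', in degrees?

K_a = tan²(45° − φ/2) ⇒ 45° − φ/2 = arctan(√0.31) = 29.11°.
φ = 2(45° − 29.11°) = 31.78°.

31.8°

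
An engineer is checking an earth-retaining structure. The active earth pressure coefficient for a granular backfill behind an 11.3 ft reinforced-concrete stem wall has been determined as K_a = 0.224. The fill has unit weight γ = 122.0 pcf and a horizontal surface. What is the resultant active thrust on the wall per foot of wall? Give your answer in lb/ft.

P = ½ K_a γ H² = 0.5 × 0.224 × 122.0 × 11.3² = 1745 lb/ft.

1740 lb/ft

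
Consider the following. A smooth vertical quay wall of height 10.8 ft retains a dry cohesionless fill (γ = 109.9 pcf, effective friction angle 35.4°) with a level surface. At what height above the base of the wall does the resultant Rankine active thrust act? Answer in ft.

3.60 ft

K_a = 0.2664.
The pressure distribution is triangular, so the resultant acts at H/3 above the base = 10.8/3 = 3.600 ft.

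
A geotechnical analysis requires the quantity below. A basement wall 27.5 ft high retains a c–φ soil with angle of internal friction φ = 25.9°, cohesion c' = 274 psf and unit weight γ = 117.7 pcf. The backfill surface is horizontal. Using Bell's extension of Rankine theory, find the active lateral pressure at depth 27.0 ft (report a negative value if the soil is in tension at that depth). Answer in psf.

K_a = (1 − sin φ)/(1 + sin φ) = 0.3920.
σ_a = K_a γ z − 2c√K_a = 0.3920×117.7×27.0 − 2×274×0.6261 = 902.6 psf.

903 psf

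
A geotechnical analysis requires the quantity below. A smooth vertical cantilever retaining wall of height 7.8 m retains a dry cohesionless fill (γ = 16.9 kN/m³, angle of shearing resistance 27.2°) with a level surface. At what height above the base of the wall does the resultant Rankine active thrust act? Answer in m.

K_a = 0.3726.
The pressure distribution is triangular, so the resultant acts at H/3 above the base = 7.8/3 = 2.600 m.

2.60 m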